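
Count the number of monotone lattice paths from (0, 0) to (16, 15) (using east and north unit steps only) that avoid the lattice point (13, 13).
Number of paths = 196534195

Total paths from (0, 0) to (16, 15): C(31, 16) = 300540195. Paths through (13, 13): (paths (0, 0) → (13, 13)) × (paths (13, 13) → (16, 15)) = C(26, 13) · C(5, 3) = 10400600 · 10 = 104006000. Avoidance count = 300540195 − 104006000 = 196534195.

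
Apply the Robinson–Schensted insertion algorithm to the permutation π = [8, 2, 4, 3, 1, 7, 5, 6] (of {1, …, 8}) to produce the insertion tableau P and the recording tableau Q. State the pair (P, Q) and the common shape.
P = [1, 3, 5, 6] / [2, 7] / [4] / [8];  Q = [1, 3, 6, 8] / [2, 7] / [4] / [5];  common shape = (4, 2, 1, 1)

Row-insert the values π_1, π_2, … into P one at a time, bumping the leftmost entry strictly greater than the inserted value down to the next row. The recording tableau Q records, in position (i, j), the step at which that cell was added to P.
  Insert 8 (step 1): P = [8];  Q = [1]
  Insert 2 (step 2): P = [2] / [8];  Q = [1] / [2]
  Insert 4 (step 3): P = [2, 4] / [8];  Q = [1, 3] / [2]
  Insert 3 (step 4): P = [2, 3] / [4] / [8];  Q = [1, 3] / [2] / [4]
  Insert 1 (step 5): P = [1, 3] / [2] / [4] / [8];  Q = [1, 3] / [2] / [4] / [5]
  Insert 7 (step 6): P = [1, 3, 7] / [2] / [4] / [8];  Q = [1, 3, 6] / [2] / [4] / [5]
  Insert 5 (step 7): P = [1, 3, 5] / [2, 7] / [4] / [8];  Q = [1, 3, 6] / [2, 7] / [4] / [5]
  Insert 6 (step 8): P = [1, 3, 5, 6] / [2, 7] / [4] / [8];  Q = [1, 3, 6, 8] / [2, 7] / [4] / [5]
Final shape: (4, 2, 1, 1).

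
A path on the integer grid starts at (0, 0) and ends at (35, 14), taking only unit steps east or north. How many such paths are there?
Number of paths = 675248872536

A monotone lattice path from (0, 0) to (35, 14) consists of 35 east steps and 14 north steps in some order, so it is determined by which 35 of the 49 steps are east. The count is C(49, 35) = 675248872536.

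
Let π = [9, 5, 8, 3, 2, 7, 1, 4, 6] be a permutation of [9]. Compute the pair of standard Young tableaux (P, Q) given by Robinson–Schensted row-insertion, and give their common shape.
P = [1, 4, 6] / [2, 7] / [3, 8] / [5] / [9];  Q = [1, 3, 9] / [2, 6] / [4, 8] / [5] / [7];  common shape = (3, 2, 2, 1, 1)

Row-insert the values π_1, π_2, … into P one at a time, bumping the leftmost entry strictly greater than the inserted value down to the next row. The recording tableau Q records, in position (i, j), the step at which that cell was added to P.
  Insert 9 (step 1): P = [9];  Q = [1]
  Insert 5 (step 2): P = [5] / [9];  Q = [1] / [2]
  Insert 8 (step 3): P = [5, 8] / [9];  Q = [1, 3] / [2]
  Insert 3 (step 4): P = [3, 8] / [5] / [9];  Q = [1, 3] / [2] / [4]
  Insert 2 (step 5): P = [2, 8] / [3] / [5] / [9];  Q = [1, 3] / [2] / [4] / [5]
  Insert 7 (step 6): P = [2, 7] / [3, 8] / [5] / [9];  Q = [1, 3] / [2, 6] / [4] / [5]
  Insert 1 (step 7): P = [1, 7] / [2, 8] / [3] / [5] / [9];  Q = [1, 3] / [2, 6] / [4] / [5] / [7]
  Insert 4 (step 8): P = [1, 4] / [2, 7] / [3, 8] / [5] / [9];  Q = [1, 3] / [2, 6] / [4, 8] / [5] / [7]
  Insert 6 (step 9): P = [1, 4, 6] / [2, 7] / [3, 8] / [5] / [9];  Q = [1, 3, 9] / [2, 6] / [4, 8] / [5] / [7]
Final shape: (3, 2, 2, 1, 1).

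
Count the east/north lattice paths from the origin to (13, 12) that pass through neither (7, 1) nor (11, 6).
Number of paths = 4782988

Inclusion–exclusion. Total paths: C(25, 13) = 5200300. Through P₁: C(8, 7)·C(17, 6) = 99008. Through P₂: C(17, 11)·C(8, 2) = 346528. Since P₁ is strictly southwest of P₂, a monotone path through both must visit P₁ then P₂; paths through both = C(8, 7)·C(9, 4)·C(8, 2) = 28224. Avoid both = 5200300 − 99008 − 346528 + 28224 = 4782988.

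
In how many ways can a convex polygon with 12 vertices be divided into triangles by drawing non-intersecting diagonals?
C_10 = 16796

These polygon triangulations are counted by the Catalan number C_n = (1/(n + 1)) · C(2n, n). For n = 10: C_10 = (1/11) · C(20, 10) = 184756/11 = 16796.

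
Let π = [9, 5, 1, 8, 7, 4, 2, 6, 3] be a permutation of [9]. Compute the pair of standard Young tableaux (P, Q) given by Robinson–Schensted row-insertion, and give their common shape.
P = [1, 2, 3] / [4, 6] / [5, 7] / [8] / [9];  Q = [1, 4, 8] / [2, 5] / [3, 9] / [6] / [7];  common shape = (3, 2, 2, 1, 1)

Row-insert the values π_1, π_2, … into P one at a time, bumping the leftmost entry strictly greater than the inserted value down to the next row. The recording tableau Q records, in position (i, j), the step at which that cell was added to P.
  Insert 9 (step 1): P = [9];  Q = [1]
  Insert 5 (step 2): P = [5] / [9];  Q = [1] / [2]
  Insert 1 (step 3): P = [1] / [5] / [9];  Q = [1] / [2] / [3]
  Insert 8 (step 4): P = [1, 8] / [5] / [9];  Q = [1, 4] / [2] / [3]
  Insert 7 (step 5): P = [1, 7] / [5, 8] / [9];  Q = [1, 4] / [2, 5] / [3]
  Insert 4 (step 6): P = [1, 4] / [5, 7] / [8] / [9];  Q = [1, 4] / [2, 5] / [3] / [6]
  Insert 2 (step 7): P = [1, 2] / [4, 7] / [5] / [8] / [9];  Q = [1, 4] / [2, 5] / [3] / [6] / [7]
  Insert 6 (step 8): P = [1, 2, 6] / [4, 7] / [5] / [8] / [9];  Q = [1, 4, 8] / [2, 5] / [3] / [6] / [7]
  Insert 3 (step 9): P = [1, 2, 3] / [4, 6] / [5, 7] / [8] / [9];  Q = [1, 4, 8] / [2, 5] / [3, 9] / [6] / [7]
Final shape: (3, 2, 2, 1, 1).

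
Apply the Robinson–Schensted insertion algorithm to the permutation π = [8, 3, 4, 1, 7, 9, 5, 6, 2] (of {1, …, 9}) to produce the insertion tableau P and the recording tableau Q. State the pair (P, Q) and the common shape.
P = [1, 2, 5, 6] / [3, 4, 9] / [7] / [8];  Q = [1, 3, 5, 6] / [2, 7, 8] / [4] / [9];  common shape = (4, 3, 1, 1)

Row-insert the values π_1, π_2, … into P one at a time, bumping the leftmost entry strictly greater than the inserted value down to the next row. The recording tableau Q records, in position (i, j), the step at which that cell was added to P.
  Insert 8 (step 1): P = [8];  Q = [1]
  Insert 3 (step 2): P = [3] / [8];  Q = [1] / [2]
  Insert 4 (step 3): P = [3, 4] / [8];  Q = [1, 3] / [2]
  Insert 1 (step 4): P = [1, 4] / [3] / [8];  Q = [1, 3] / [2] / [4]
  Insert 7 (step 5): P = [1, 4, 7] / [3] / [8];  Q = [1, 3, 5] / [2] / [4]
  Insert 9 (step 6): P = [1, 4, 7, 9] / [3] / [8];  Q = [1, 3, 5, 6] / [2] / [4]
  Insert 5 (step 7): P = [1, 4, 5, 9] / [3, 7] / [8];  Q = [1, 3, 5, 6] / [2, 7] / [4]
  Insert 6 (step 8): P = [1, 4, 5, 6] / [3, 7, 9] / [8];  Q = [1, 3, 5, 6] / [2, 7, 8] / [4]
  Insert 2 (step 9): P = [1, 2, 5, 6] / [3, 4, 9] / [7] / [8];  Q = [1, 3, 5, 6] / [2, 7, 8] / [4] / [9]
Final shape: (4, 3, 1, 1).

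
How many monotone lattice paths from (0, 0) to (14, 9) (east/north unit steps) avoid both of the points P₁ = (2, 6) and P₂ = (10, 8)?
Number of paths = 591960

Inclusion–exclusion. Total paths: C(23, 14) = 817190. Through P₁: C(8, 2)·C(15, 12) = 12740. Through P₂: C(18, 10)·C(5, 4) = 218790. Since P₁ is strictly southwest of P₂, a monotone path through both must visit P₁ then P₂; paths through both = C(8, 2)·C(10, 8)·C(5, 4) = 6300. Avoid both = 817190 − 12740 − 218790 + 6300 = 591960.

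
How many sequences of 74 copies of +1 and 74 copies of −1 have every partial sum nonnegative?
C_74 = 311496878311103321137536291518809134027240

These ballot sequences are counted by the Catalan number C_n = (1/(n + 1)) · C(2n, n). For n = 74: C_74 = (1/75) · C(148, 74) = 23362265873332749085315221863910685052043000/75 = 311496878311103321137536291518809134027240.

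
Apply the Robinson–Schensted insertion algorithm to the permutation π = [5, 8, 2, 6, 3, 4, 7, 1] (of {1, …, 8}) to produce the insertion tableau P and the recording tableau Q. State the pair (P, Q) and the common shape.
P = [1, 3, 4, 7] / [2, 6] / [5] / [8];  Q = [1, 2, 6, 7] / [3, 4] / [5] / [8];  common shape = (4, 2, 1, 1)

Row-insert the values π_1, π_2, … into P one at a time, bumping the leftmost entry strictly greater than the inserted value down to the next row. The recording tableau Q records, in position (i, j), the step at which that cell was added to P.
  Insert 5 (step 1): P = [5];  Q = [1]
  Insert 8 (step 2): P = [5, 8];  Q = [1, 2]
  Insert 2 (step 3): P = [2, 8] / [5];  Q = [1, 2] / [3]
  Insert 6 (step 4): P = [2, 6] / [5, 8];  Q = [1, 2] / [3, 4]
  Insert 3 (step 5): P = [2, 3] / [5, 6] / [8];  Q = [1, 2] / [3, 4] / [5]
  Insert 4 (step 6): P = [2, 3, 4] / [5, 6] / [8];  Q = [1, 2, 6] / [3, 4] / [5]
  Insert 7 (step 7): P = [2, 3, 4, 7] / [5, 6] / [8];  Q = [1, 2, 6, 7] / [3, 4] / [5]
  Insert 1 (step 8): P = [1, 3, 4, 7] / [2, 6] / [5] / [8];  Q = [1, 2, 6, 7] / [3, 4] / [5] / [8]
Final shape: (4, 2, 1, 1).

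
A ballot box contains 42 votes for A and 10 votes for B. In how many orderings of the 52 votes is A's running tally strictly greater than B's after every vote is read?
Strict-lead orderings = 9735399520

Total orderings of the 52 votes with 42 for A: C(52, 42) = 15820024220. By the Bertrand ballot formula (Cycle Lemma / reflection principle), the number of orderings in which A is strictly ahead of B throughout is (p − q)/(p + q) · C(p + q, p) = (42 − 10)/(42 + 10) · 15820024220 = 9735399520.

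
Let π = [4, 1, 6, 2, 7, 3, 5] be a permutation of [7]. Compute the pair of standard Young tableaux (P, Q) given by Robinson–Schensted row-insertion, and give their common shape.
P = [1, 2, 3, 5] / [4, 6, 7];  Q = [1, 3, 5, 7] / [2, 4, 6];  common shape = (4, 3)

Row-insert the values π_1, π_2, … into P one at a time, bumping the leftmost entry strictly greater than the inserted value down to the next row. The recording tableau Q records, in position (i, j), the step at which that cell was added to P.
  Insert 4 (step 1): P = [4];  Q = [1]
  Insert 1 (step 2): P = [1] / [4];  Q = [1] / [2]
  Insert 6 (step 3): P = [1, 6] / [4];  Q = [1, 3] / [2]
  Insert 2 (step 4): P = [1, 2] / [4, 6];  Q = [1, 3] / [2, 4]
  Insert 7 (step 5): P = [1, 2, 7] / [4, 6];  Q = [1, 3, 5] / [2, 4]
  Insert 3 (step 6): P = [1, 2, 3] / [4, 6, 7];  Q = [1, 3, 5] / [2, 4, 6]
  Insert 5 (step 7): P = [1, 2, 3, 5] / [4, 6, 7];  Q = [1, 3, 5, 7] / [2, 4, 6]
Final shape: (4, 3).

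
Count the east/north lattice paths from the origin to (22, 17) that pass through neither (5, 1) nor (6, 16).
Number of paths = 44019032361

Inclusion–exclusion. Total paths: C(39, 22) = 51021117810. Through P₁: C(6, 5)·C(33, 17) = 7000818660. Through P₂: C(22, 6)·C(17, 16) = 1268421. Since P₁ is strictly southwest of P₂, a monotone path through both must visit P₁ then P₂; paths through both = C(6, 5)·C(16, 1)·C(17, 16) = 1632. Avoid both = 51021117810 − 7000818660 − 1268421 + 1632 = 44019032361.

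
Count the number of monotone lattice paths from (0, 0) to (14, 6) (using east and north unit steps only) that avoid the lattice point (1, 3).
Number of paths = 36520

Total paths from (0, 0) to (14, 6): C(20, 14) = 38760. Paths through (1, 3): (paths (0, 0) → (1, 3)) × (paths (1, 3) → (14, 6)) = C(4, 1) · C(16, 13) = 4 · 560 = 2240. Avoidance count = 38760 − 2240 = 36520.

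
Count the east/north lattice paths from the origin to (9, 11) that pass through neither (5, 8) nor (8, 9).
Number of paths = 65429

Inclusion–exclusion. Total paths: C(20, 9) = 167960. Through P₁: C(13, 5)·C(7, 4) = 45045. Through P₂: C(17, 8)·C(3, 1) = 72930. Since P₁ is strictly southwest of P₂, a monotone path through both must visit P₁ then P₂; paths through both = C(13, 5)·C(4, 3)·C(3, 1) = 15444. Avoid both = 167960 − 45045 − 72930 + 15444 = 65429.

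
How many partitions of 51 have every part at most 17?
p(51, parts ≤ 17) = 187013

Use the recurrence p(n, m) = p(n, m−1) + p(n−m, m): either the largest part is < m (count p(n, m−1)) or the largest part is exactly m (remove one copy of m, count p(n−m, m)). With p(0, ·) = 1 this gives p(51, parts ≤ 17) = 187013. (By conjugating Young diagrams, this also counts partitions of 51 into at most 17 parts.)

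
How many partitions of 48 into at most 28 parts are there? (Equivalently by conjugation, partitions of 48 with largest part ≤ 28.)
p(48, parts ≤ 28) = 145186

Use the recurrence p(n, m) = p(n, m−1) + p(n−m, m): either the largest part is < m (count p(n, m−1)) or the largest part is exactly m (remove one copy of m, count p(n−m, m)). With p(0, ·) = 1 this gives p(48, parts ≤ 28) = 145186. (By conjugating Young diagrams, this also counts partitions of 48 into at most 28 parts.)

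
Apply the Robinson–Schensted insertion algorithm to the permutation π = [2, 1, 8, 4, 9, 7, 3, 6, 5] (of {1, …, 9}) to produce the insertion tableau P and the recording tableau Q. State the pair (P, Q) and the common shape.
P = [1, 3, 5] / [2, 4, 6] / [7, 9] / [8];  Q = [1, 3, 5] / [2, 4, 6] / [7, 8] / [9];  common shape = (3, 3, 2, 1)

Row-insert the values π_1, π_2, … into P one at a time, bumping the leftmost entry strictly greater than the inserted value down to the next row. The recording tableau Q records, in position (i, j), the step at which that cell was added to P.
  Insert 2 (step 1): P = [2];  Q = [1]
  Insert 1 (step 2): P = [1] / [2];  Q = [1] / [2]
  Insert 8 (step 3): P = [1, 8] / [2];  Q = [1, 3] / [2]
  Insert 4 (step 4): P = [1, 4] / [2, 8];  Q = [1, 3] / [2, 4]
  Insert 9 (step 5): P = [1, 4, 9] / [2, 8];  Q = [1, 3, 5] / [2, 4]
  Insert 7 (step 6): P = [1, 4, 7] / [2, 8, 9];  Q = [1, 3, 5] / [2, 4, 6]
  Insert 3 (step 7): P = [1, 3, 7] / [2, 4, 9] / [8];  Q = [1, 3, 5] / [2, 4, 6] / [7]
  Insert 6 (step 8): P = [1, 3, 6] / [2, 4, 7] / [8, 9];  Q = [1, 3, 5] / [2, 4, 6] / [7, 8]
  Insert 5 (step 9): P = [1, 3, 5] / [2, 4, 6] / [7, 9] / [8];  Q = [1, 3, 5] / [2, 4, 6] / [7, 8] / [9]
Final shape: (3, 3, 2, 1).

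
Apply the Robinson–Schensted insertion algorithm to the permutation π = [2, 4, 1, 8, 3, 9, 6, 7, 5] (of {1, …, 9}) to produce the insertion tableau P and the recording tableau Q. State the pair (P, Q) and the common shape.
P = [1, 3, 5, 7] / [2, 4, 6, 9] / [8];  Q = [1, 2, 4, 6] / [3, 5, 7, 8] / [9];  common shape = (4, 4, 1)

Row-insert the values π_1, π_2, … into P one at a time, bumping the leftmost entry strictly greater than the inserted value down to the next row. The recording tableau Q records, in position (i, j), the step at which that cell was added to P.
  Insert 2 (step 1): P = [2];  Q = [1]
  Insert 4 (step 2): P = [2, 4];  Q = [1, 2]
  Insert 1 (step 3): P = [1, 4] / [2];  Q = [1, 2] / [3]
  Insert 8 (step 4): P = [1, 4, 8] / [2];  Q = [1, 2, 4] / [3]
  Insert 3 (step 5): P = [1, 3, 8] / [2, 4];  Q = [1, 2, 4] / [3, 5]
  Insert 9 (step 6): P = [1, 3, 8, 9] / [2, 4];  Q = [1, 2, 4, 6] / [3, 5]
  Insert 6 (step 7): P = [1, 3, 6, 9] / [2, 4, 8];  Q = [1, 2, 4, 6] / [3, 5, 7]
  Insert 7 (step 8): P = [1, 3, 6, 7] / [2, 4, 8, 9];  Q = [1, 2, 4, 6] / [3, 5, 7, 8]
  Insert 5 (step 9): P = [1, 3, 5, 7] / [2, 4, 6, 9] / [8];  Q = [1, 2, 4, 6] / [3, 5, 7, 8] / [9]
Final shape: (4, 4, 1).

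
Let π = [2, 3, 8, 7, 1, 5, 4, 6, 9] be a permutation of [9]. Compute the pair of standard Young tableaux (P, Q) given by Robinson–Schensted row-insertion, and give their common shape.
P = [1, 3, 4, 6, 9] / [2, 5] / [7] / [8];  Q = [1, 2, 3, 8, 9] / [4, 6] / [5] / [7];  common shape = (5, 2, 1, 1)

Row-insert the values π_1, π_2, … into P one at a time, bumping the leftmost entry strictly greater than the inserted value down to the next row. The recording tableau Q records, in position (i, j), the step at which that cell was added to P.
  Insert 2 (step 1): P = [2];  Q = [1]
  Insert 3 (step 2): P = [2, 3];  Q = [1, 2]
  Insert 8 (step 3): P = [2, 3, 8];  Q = [1, 2, 3]
  Insert 7 (step 4): P = [2, 3, 7] / [8];  Q = [1, 2, 3] / [4]
  Insert 1 (step 5): P = [1, 3, 7] / [2] / [8];  Q = [1, 2, 3] / [4] / [5]
  Insert 5 (step 6): P = [1, 3, 5] / [2, 7] / [8];  Q = [1, 2, 3] / [4, 6] / [5]
  Insert 4 (step 7): P = [1, 3, 4] / [2, 5] / [7] / [8];  Q = [1, 2, 3] / [4, 6] / [5] / [7]
  Insert 6 (step 8): P = [1, 3, 4, 6] / [2, 5] / [7] / [8];  Q = [1, 2, 3, 8] / [4, 6] / [5] / [7]
  Insert 9 (step 9): P = [1, 3, 4, 6, 9] / [2, 5] / [7] / [8];  Q = [1, 2, 3, 8, 9] / [4, 6] / [5] / [7]
Final shape: (5, 2, 1, 1).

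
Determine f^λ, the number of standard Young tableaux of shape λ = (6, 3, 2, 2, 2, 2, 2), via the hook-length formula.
# SYT of shape (6, 3, 2, 2, 2, 2, 2) = 6348888

Hook-length formula: f^λ = n! / Π hook(c), product over all cells c of the Young diagram. For λ = (6, 3, 2, 2, 2, 2, 2), n = 19 boxes. Hook lengths by row (left-to-right, top-to-bottom): [12, 11, 5, 3, 2, 1]; [8, 7, 1]; [6, 5]; [5, 4]; [4, 3]; [3, 2]; [2, 1]. Product of hooks = 19160064000. So f^λ = 19! / 19160064000 = 121645100408832000 / 19160064000 = 6348888.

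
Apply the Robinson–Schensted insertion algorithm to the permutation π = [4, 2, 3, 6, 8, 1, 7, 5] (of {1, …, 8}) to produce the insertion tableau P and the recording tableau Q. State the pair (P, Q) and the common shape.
P = [1, 3, 5, 7] / [2, 6] / [4, 8];  Q = [1, 3, 4, 5] / [2, 7] / [6, 8];  common shape = (4, 2, 2)

Row-insert the values π_1, π_2, … into P one at a time, bumping the leftmost entry strictly greater than the inserted value down to the next row. The recording tableau Q records, in position (i, j), the step at which that cell was added to P.
  Insert 4 (step 1): P = [4];  Q = [1]
  Insert 2 (step 2): P = [2] / [4];  Q = [1] / [2]
  Insert 3 (step 3): P = [2, 3] / [4];  Q = [1, 3] / [2]
  Insert 6 (step 4): P = [2, 3, 6] / [4];  Q = [1, 3, 4] / [2]
  Insert 8 (step 5): P = [2, 3, 6, 8] / [4];  Q = [1, 3, 4, 5] / [2]
  Insert 1 (step 6): P = [1, 3, 6, 8] / [2] / [4];  Q = [1, 3, 4, 5] / [2] / [6]
  Insert 7 (step 7): P = [1, 3, 6, 7] / [2, 8] / [4];  Q = [1, 3, 4, 5] / [2, 7] / [6]
  Insert 5 (step 8): P = [1, 3, 5, 7] / [2, 6] / [4, 8];  Q = [1, 3, 4, 5] / [2, 7] / [6, 8]
Final shape: (4, 2, 2).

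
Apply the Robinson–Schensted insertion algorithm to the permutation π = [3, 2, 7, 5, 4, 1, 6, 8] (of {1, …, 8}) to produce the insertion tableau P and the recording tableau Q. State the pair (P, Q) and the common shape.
P = [1, 4, 6, 8] / [2, 5] / [3] / [7];  Q = [1, 3, 7, 8] / [2, 4] / [5] / [6];  common shape = (4, 2, 1, 1)

Row-insert the values π_1, π_2, … into P one at a time, bumping the leftmost entry strictly greater than the inserted value down to the next row. The recording tableau Q records, in position (i, j), the step at which that cell was added to P.
  Insert 3 (step 1): P = [3];  Q = [1]
  Insert 2 (step 2): P = [2] / [3];  Q = [1] / [2]
  Insert 7 (step 3): P = [2, 7] / [3];  Q = [1, 3] / [2]
  Insert 5 (step 4): P = [2, 5] / [3, 7];  Q = [1, 3] / [2, 4]
  Insert 4 (step 5): P = [2, 4] / [3, 5] / [7];  Q = [1, 3] / [2, 4] / [5]
  Insert 1 (step 6): P = [1, 4] / [2, 5] / [3] / [7];  Q = [1, 3] / [2, 4] / [5] / [6]
  Insert 6 (step 7): P = [1, 4, 6] / [2, 5] / [3] / [7];  Q = [1, 3, 7] / [2, 4] / [5] / [6]
  Insert 8 (step 8): P = [1, 4, 6, 8] / [2, 5] / [3] / [7];  Q = [1, 3, 7, 8] / [2, 4] / [5] / [6]
Final shape: (4, 2, 1, 1).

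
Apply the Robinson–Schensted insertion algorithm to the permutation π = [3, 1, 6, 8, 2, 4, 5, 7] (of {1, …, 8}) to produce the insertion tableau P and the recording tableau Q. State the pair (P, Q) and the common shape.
P = [1, 2, 4, 5, 7] / [3, 6, 8];  Q = [1, 3, 4, 7, 8] / [2, 5, 6];  common shape = (5, 3)

Row-insert the values π_1, π_2, … into P one at a time, bumping the leftmost entry strictly greater than the inserted value down to the next row. The recording tableau Q records, in position (i, j), the step at which that cell was added to P.
  Insert 3 (step 1): P = [3];  Q = [1]
  Insert 1 (step 2): P = [1] / [3];  Q = [1] / [2]
  Insert 6 (step 3): P = [1, 6] / [3];  Q = [1, 3] / [2]
  Insert 8 (step 4): P = [1, 6, 8] / [3];  Q = [1, 3, 4] / [2]
  Insert 2 (step 5): P = [1, 2, 8] / [3, 6];  Q = [1, 3, 4] / [2, 5]
  Insert 4 (step 6): P = [1, 2, 4] / [3, 6, 8];  Q = [1, 3, 4] / [2, 5, 6]
  Insert 5 (step 7): P = [1, 2, 4, 5] / [3, 6, 8];  Q = [1, 3, 4, 7] / [2, 5, 6]
  Insert 7 (step 8): P = [1, 2, 4, 5, 7] / [3, 6, 8];  Q = [1, 3, 4, 7, 8] / [2, 5, 6]
Final shape: (5, 3).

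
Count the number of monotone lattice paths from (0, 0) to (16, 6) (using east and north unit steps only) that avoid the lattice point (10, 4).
Number of paths = 46585

Total paths from (0, 0) to (16, 6): C(22, 16) = 74613. Paths through (10, 4): (paths (0, 0) → (10, 4)) × (paths (10, 4) → (16, 6)) = C(14, 10) · C(8, 6) = 1001 · 28 = 28028. Avoidance count = 74613 − 28028 = 46585.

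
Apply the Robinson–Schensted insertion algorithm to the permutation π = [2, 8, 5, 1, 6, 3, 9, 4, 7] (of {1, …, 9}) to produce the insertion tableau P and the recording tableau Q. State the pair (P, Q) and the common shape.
P = [1, 3, 4, 7] / [2, 5, 6, 9] / [8];  Q = [1, 2, 5, 7] / [3, 6, 8, 9] / [4];  common shape = (4, 4, 1)

Row-insert the values π_1, π_2, … into P one at a time, bumping the leftmost entry strictly greater than the inserted value down to the next row. The recording tableau Q records, in position (i, j), the step at which that cell was added to P.
  Insert 2 (step 1): P = [2];  Q = [1]
  Insert 8 (step 2): P = [2, 8];  Q = [1, 2]
  Insert 5 (step 3): P = [2, 5] / [8];  Q = [1, 2] / [3]
  Insert 1 (step 4): P = [1, 5] / [2] / [8];  Q = [1, 2] / [3] / [4]
  Insert 6 (step 5): P = [1, 5, 6] / [2] / [8];  Q = [1, 2, 5] / [3] / [4]
  Insert 3 (step 6): P = [1, 3, 6] / [2, 5] / [8];  Q = [1, 2, 5] / [3, 6] / [4]
  Insert 9 (step 7): P = [1, 3, 6, 9] / [2, 5] / [8];  Q = [1, 2, 5, 7] / [3, 6] / [4]
  Insert 4 (step 8): P = [1, 3, 4, 9] / [2, 5, 6] / [8];  Q = [1, 2, 5, 7] / [3, 6, 8] / [4]
  Insert 7 (step 9): P = [1, 3, 4, 7] / [2, 5, 6, 9] / [8];  Q = [1, 2, 5, 7] / [3, 6, 8, 9] / [4]
Final shape: (4, 4, 1).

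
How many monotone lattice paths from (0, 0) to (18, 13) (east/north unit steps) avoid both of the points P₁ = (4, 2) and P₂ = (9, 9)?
Number of paths = 113122975

Inclusion–exclusion. Total paths: C(31, 18) = 206253075. Through P₁: C(6, 4)·C(25, 14) = 66861000. Through P₂: C(18, 9)·C(13, 9) = 34763300. Since P₁ is strictly southwest of P₂, a monotone path through both must visit P₁ then P₂; paths through both = C(6, 4)·C(12, 5)·C(13, 9) = 8494200. Avoid both = 206253075 − 66861000 − 34763300 + 8494200 = 113122975.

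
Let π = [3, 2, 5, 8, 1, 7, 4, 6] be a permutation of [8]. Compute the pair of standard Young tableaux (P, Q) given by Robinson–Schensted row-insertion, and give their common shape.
P = [1, 4, 6] / [2, 5, 7] / [3, 8];  Q = [1, 3, 4] / [2, 6, 8] / [5, 7];  common shape = (3, 3, 2)

Row-insert the values π_1, π_2, … into P one at a time, bumping the leftmost entry strictly greater than the inserted value down to the next row. The recording tableau Q records, in position (i, j), the step at which that cell was added to P.
  Insert 3 (step 1): P = [3];  Q = [1]
  Insert 2 (step 2): P = [2] / [3];  Q = [1] / [2]
  Insert 5 (step 3): P = [2, 5] / [3];  Q = [1, 3] / [2]
  Insert 8 (step 4): P = [2, 5, 8] / [3];  Q = [1, 3, 4] / [2]
  Insert 1 (step 5): P = [1, 5, 8] / [2] / [3];  Q = [1, 3, 4] / [2] / [5]
  Insert 7 (step 6): P = [1, 5, 7] / [2, 8] / [3];  Q = [1, 3, 4] / [2, 6] / [5]
  Insert 4 (step 7): P = [1, 4, 7] / [2, 5] / [3, 8];  Q = [1, 3, 4] / [2, 6] / [5, 7]
  Insert 6 (step 8): P = [1, 4, 6] / [2, 5, 7] / [3, 8];  Q = [1, 3, 4] / [2, 6, 8] / [5, 7]
Final shape: (3, 3, 2).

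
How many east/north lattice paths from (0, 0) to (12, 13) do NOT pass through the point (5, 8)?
Number of paths = 4180996

Total paths from (0, 0) to (12, 13): C(25, 12) = 5200300. Paths through (5, 8): (paths (0, 0) → (5, 8)) × (paths (5, 8) → (12, 13)) = C(13, 5) · C(12, 7) = 1287 · 792 = 1019304. Avoidance count = 5200300 − 1019304 = 4180996.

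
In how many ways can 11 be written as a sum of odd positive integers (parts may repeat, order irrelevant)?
p_odd(11) = 12

Partitions of 11 using only odd parts 1, 3, 5, …: 11, 9+1+1, 7+3+1, 7+1+1+1+1, 5+5+1, 5+3+3, 5+3+1+1+1, 5+1+1+1+1+1+1, 3+3+3+1+1, 3+3+1+1+1+1+1, 3+1+1+1+1+1+1+1+1, 1+1+1+1+1+1+1+1+1+1+1. There are 12. (Euler: this equals q(11), the number of distinct-part partitions.)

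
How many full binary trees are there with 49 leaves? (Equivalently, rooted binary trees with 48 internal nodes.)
C_48 = 131327898242169365477991900

These full binary trees are counted by the Catalan number C_n = (1/(n + 1)) · C(2n, n). For n = 48: C_48 = (1/49) · C(96, 48) = 6435067013866298908421603100/49 = 131327898242169365477991900.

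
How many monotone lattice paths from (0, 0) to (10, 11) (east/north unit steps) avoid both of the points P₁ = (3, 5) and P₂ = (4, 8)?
Number of paths = 233856

Inclusion–exclusion. Total paths: C(21, 10) = 352716. Through P₁: C(8, 3)·C(13, 7) = 96096. Through P₂: C(12, 4)·C(9, 6) = 41580. Since P₁ is strictly southwest of P₂, a monotone path through both must visit P₁ then P₂; paths through both = C(8, 3)·C(4, 1)·C(9, 6) = 18816. Avoid both = 352716 − 96096 − 41580 + 18816 = 233856.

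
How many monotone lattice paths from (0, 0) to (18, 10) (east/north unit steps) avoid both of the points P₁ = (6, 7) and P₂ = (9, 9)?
Number of paths = 12027730

Inclusion–exclusion. Total paths: C(28, 18) = 13123110. Through P₁: C(13, 6)·C(15, 12) = 780780. Through P₂: C(18, 9)·C(10, 9) = 486200. Since P₁ is strictly southwest of P₂, a monotone path through both must visit P₁ then P₂; paths through both = C(13, 6)·C(5, 3)·C(10, 9) = 171600. Avoid both = 13123110 − 780780 − 486200 + 171600 = 12027730.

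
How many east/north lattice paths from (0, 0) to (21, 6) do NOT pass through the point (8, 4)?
Number of paths = 244035

Total paths from (0, 0) to (21, 6): C(27, 21) = 296010. Paths through (8, 4): (paths (0, 0) → (8, 4)) × (paths (8, 4) → (21, 6)) = C(12, 8) · C(15, 13) = 495 · 105 = 51975. Avoidance count = 296010 − 51975 = 244035.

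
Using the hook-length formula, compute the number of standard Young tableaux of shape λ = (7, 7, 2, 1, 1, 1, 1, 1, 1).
# SYT of shape (7, 7, 2, 1, 1, 1, 1, 1, 1) = 192053862

Hook-length formula: f^λ = n! / Π hook(c), product over all cells c of the Young diagram. For λ = (7, 7, 2, 1, 1, 1, 1, 1, 1), n = 22 boxes. Hook lengths by row (left-to-right, top-to-bottom): [15, 8, 6, 5, 4, 3, 2]; [14, 7, 5, 4, 3, 2, 1]; [8, 1]; [6]; [5]; [4]; [3]; [2]; [1]. Product of hooks = 5852528640000. So f^λ = 22! / 5852528640000 = 1124000727777607680000 / 5852528640000 = 192053862.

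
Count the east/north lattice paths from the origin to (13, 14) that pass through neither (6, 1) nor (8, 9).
Number of paths = 13468920

Inclusion–exclusion. Total paths: C(27, 13) = 20058300. Through P₁: C(7, 6)·C(20, 7) = 542640. Through P₂: C(17, 8)·C(10, 5) = 6126120. Since P₁ is strictly southwest of P₂, a monotone path through both must visit P₁ then P₂; paths through both = C(7, 6)·C(10, 2)·C(10, 5) = 79380. Avoid both = 20058300 − 542640 − 6126120 + 79380 = 13468920.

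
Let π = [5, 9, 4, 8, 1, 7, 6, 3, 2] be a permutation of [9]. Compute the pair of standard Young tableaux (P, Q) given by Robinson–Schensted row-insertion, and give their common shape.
P = [1, 2] / [3, 6] / [4, 7] / [5] / [8] / [9];  Q = [1, 2] / [3, 4] / [5, 6] / [7] / [8] / [9];  common shape = (2, 2, 2, 1, 1, 1)

Row-insert the values π_1, π_2, … into P one at a time, bumping the leftmost entry strictly greater than the inserted value down to the next row. The recording tableau Q records, in position (i, j), the step at which that cell was added to P.
  Insert 5 (step 1): P = [5];  Q = [1]
  Insert 9 (step 2): P = [5, 9];  Q = [1, 2]
  Insert 4 (step 3): P = [4, 9] / [5];  Q = [1, 2] / [3]
  Insert 8 (step 4): P = [4, 8] / [5, 9];  Q = [1, 2] / [3, 4]
  Insert 1 (step 5): P = [1, 8] / [4, 9] / [5];  Q = [1, 2] / [3, 4] / [5]
  Insert 7 (step 6): P = [1, 7] / [4, 8] / [5, 9];  Q = [1, 2] / [3, 4] / [5, 6]
  Insert 6 (step 7): P = [1, 6] / [4, 7] / [5, 8] / [9];  Q = [1, 2] / [3, 4] / [5, 6] / [7]
  Insert 3 (step 8): P = [1, 3] / [4, 6] / [5, 7] / [8] / [9];  Q = [1, 2] / [3, 4] / [5, 6] / [7] / [8]
  Insert 2 (step 9): P = [1, 2] / [3, 6] / [4, 7] / [5] / [8] / [9];  Q = [1, 2] / [3, 4] / [5, 6] / [7] / [8] / [9]
Final shape: (2, 2, 2, 1, 1, 1).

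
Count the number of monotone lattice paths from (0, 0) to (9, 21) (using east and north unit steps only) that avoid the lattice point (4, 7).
Number of paths = 10469910

Total paths from (0, 0) to (9, 21): C(30, 9) = 14307150. Paths through (4, 7): (paths (0, 0) → (4, 7)) × (paths (4, 7) → (9, 21)) = C(11, 4) · C(19, 5) = 330 · 11628 = 3837240. Avoidance count = 14307150 − 3837240 = 10469910.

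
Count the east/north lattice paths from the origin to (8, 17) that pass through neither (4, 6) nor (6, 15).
Number of paths = 538641

Inclusion–exclusion. Total paths: C(25, 8) = 1081575. Through P₁: C(10, 4)·C(15, 4) = 286650. Through P₂: C(21, 6)·C(4, 2) = 325584. Since P₁ is strictly southwest of P₂, a monotone path through both must visit P₁ then P₂; paths through both = C(10, 4)·C(11, 2)·C(4, 2) = 69300. Avoid both = 1081575 − 286650 − 325584 + 69300 = 538641.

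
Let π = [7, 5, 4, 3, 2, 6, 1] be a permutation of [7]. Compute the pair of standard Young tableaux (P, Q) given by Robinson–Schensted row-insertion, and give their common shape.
P = [1, 6] / [2] / [3] / [4] / [5] / [7];  Q = [1, 6] / [2] / [3] / [4] / [5] / [7];  common shape = (2, 1, 1, 1, 1, 1)

Row-insert the values π_1, π_2, … into P one at a time, bumping the leftmost entry strictly greater than the inserted value down to the next row. The recording tableau Q records, in position (i, j), the step at which that cell was added to P.
  Insert 7 (step 1): P = [7];  Q = [1]
  Insert 5 (step 2): P = [5] / [7];  Q = [1] / [2]
  Insert 4 (step 3): P = [4] / [5] / [7];  Q = [1] / [2] / [3]
  Insert 3 (step 4): P = [3] / [4] / [5] / [7];  Q = [1] / [2] / [3] / [4]
  Insert 2 (step 5): P = [2] / [3] / [4] / [5] / [7];  Q = [1] / [2] / [3] / [4] / [5]
  Insert 6 (step 6): P = [2, 6] / [3] / [4] / [5] / [7];  Q = [1, 6] / [2] / [3] / [4] / [5]
  Insert 1 (step 7): P = [1, 6] / [2] / [3] / [4] / [5] / [7];  Q = [1, 6] / [2] / [3] / [4] / [5] / [7]
Final shape: (2, 1, 1, 1, 1, 1).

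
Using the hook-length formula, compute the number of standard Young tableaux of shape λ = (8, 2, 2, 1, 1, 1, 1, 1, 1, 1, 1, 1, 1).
# SYT of shape (8, 2, 2, 1, 1, 1, 1, 1, 1, 1, 1, 1, 1) = 7660268

Hook-length formula: f^λ = n! / Π hook(c), product over all cells c of the Young diagram. For λ = (8, 2, 2, 1, 1, 1, 1, 1, 1, 1, 1, 1, 1), n = 22 boxes. Hook lengths by row (left-to-right, top-to-bottom): [20, 9, 6, 5, 4, 3, 2, 1]; [13, 2]; [12, 1]; [10]; [9]; [8]; [7]; [6]; [5]; [4]; [3]; [2]; [1]. Product of hooks = 146731253760000. So f^λ = 22! / 146731253760000 = 1124000727777607680000 / 146731253760000 = 7660268.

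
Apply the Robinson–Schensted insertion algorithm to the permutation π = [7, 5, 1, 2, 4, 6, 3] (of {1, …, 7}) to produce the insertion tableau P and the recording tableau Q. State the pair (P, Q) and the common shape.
P = [1, 2, 3, 6] / [4] / [5] / [7];  Q = [1, 4, 5, 6] / [2] / [3] / [7];  common shape = (4, 1, 1, 1)

Row-insert the values π_1, π_2, … into P one at a time, bumping the leftmost entry strictly greater than the inserted value down to the next row. The recording tableau Q records, in position (i, j), the step at which that cell was added to P.
  Insert 7 (step 1): P = [7];  Q = [1]
  Insert 5 (step 2): P = [5] / [7];  Q = [1] / [2]
  Insert 1 (step 3): P = [1] / [5] / [7];  Q = [1] / [2] / [3]
  Insert 2 (step 4): P = [1, 2] / [5] / [7];  Q = [1, 4] / [2] / [3]
  Insert 4 (step 5): P = [1, 2, 4] / [5] / [7];  Q = [1, 4, 5] / [2] / [3]
  Insert 6 (step 6): P = [1, 2, 4, 6] / [5] / [7];  Q = [1, 4, 5, 6] / [2] / [3]
  Insert 3 (step 7): P = [1, 2, 3, 6] / [4] / [5] / [7];  Q = [1, 4, 5, 6] / [2] / [3] / [7]
Final shape: (4, 1, 1, 1).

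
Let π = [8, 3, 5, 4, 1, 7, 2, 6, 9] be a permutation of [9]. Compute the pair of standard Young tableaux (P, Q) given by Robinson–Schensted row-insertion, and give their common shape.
P = [1, 2, 6, 9] / [3, 4, 7] / [5] / [8];  Q = [1, 3, 6, 9] / [2, 7, 8] / [4] / [5];  common shape = (4, 3, 1, 1)

Row-insert the values π_1, π_2, … into P one at a time, bumping the leftmost entry strictly greater than the inserted value down to the next row. The recording tableau Q records, in position (i, j), the step at which that cell was added to P.
  Insert 8 (step 1): P = [8];  Q = [1]
  Insert 3 (step 2): P = [3] / [8];  Q = [1] / [2]
  Insert 5 (step 3): P = [3, 5] / [8];  Q = [1, 3] / [2]
  Insert 4 (step 4): P = [3, 4] / [5] / [8];  Q = [1, 3] / [2] / [4]
  Insert 1 (step 5): P = [1, 4] / [3] / [5] / [8];  Q = [1, 3] / [2] / [4] / [5]
  Insert 7 (step 6): P = [1, 4, 7] / [3] / [5] / [8];  Q = [1, 3, 6] / [2] / [4] / [5]
  Insert 2 (step 7): P = [1, 2, 7] / [3, 4] / [5] / [8];  Q = [1, 3, 6] / [2, 7] / [4] / [5]
  Insert 6 (step 8): P = [1, 2, 6] / [3, 4, 7] / [5] / [8];  Q = [1, 3, 6] / [2, 7, 8] / [4] / [5]
  Insert 9 (step 9): P = [1, 2, 6, 9] / [3, 4, 7] / [5] / [8];  Q = [1, 3, 6, 9] / [2, 7, 8] / [4] / [5]
Final shape: (4, 3, 1, 1).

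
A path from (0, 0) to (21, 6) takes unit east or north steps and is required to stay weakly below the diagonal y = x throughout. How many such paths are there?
Number of paths = 215280

By the reflection principle (André's argument), the number of monotone paths to (21, 6) with n ≤ m that never go above y = x is C(27, 21) − C(27, 22) = 296010 − 80730 = 215280.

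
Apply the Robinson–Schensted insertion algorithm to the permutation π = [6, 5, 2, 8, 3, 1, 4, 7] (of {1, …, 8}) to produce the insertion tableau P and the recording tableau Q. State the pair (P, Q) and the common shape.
P = [1, 3, 4, 7] / [2, 8] / [5] / [6];  Q = [1, 4, 7, 8] / [2, 5] / [3] / [6];  common shape = (4, 2, 1, 1)

Row-insert the values π_1, π_2, … into P one at a time, bumping the leftmost entry strictly greater than the inserted value down to the next row. The recording tableau Q records, in position (i, j), the step at which that cell was added to P.
  Insert 6 (step 1): P = [6];  Q = [1]
  Insert 5 (step 2): P = [5] / [6];  Q = [1] / [2]
  Insert 2 (step 3): P = [2] / [5] / [6];  Q = [1] / [2] / [3]
  Insert 8 (step 4): P = [2, 8] / [5] / [6];  Q = [1, 4] / [2] / [3]
  Insert 3 (step 5): P = [2, 3] / [5, 8] / [6];  Q = [1, 4] / [2, 5] / [3]
  Insert 1 (step 6): P = [1, 3] / [2, 8] / [5] / [6];  Q = [1, 4] / [2, 5] / [3] / [6]
  Insert 4 (step 7): P = [1, 3, 4] / [2, 8] / [5] / [6];  Q = [1, 4, 7] / [2, 5] / [3] / [6]
  Insert 7 (step 8): P = [1, 3, 4, 7] / [2, 8] / [5] / [6];  Q = [1, 4, 7, 8] / [2, 5] / [3] / [6]
Final shape: (4, 2, 1, 1).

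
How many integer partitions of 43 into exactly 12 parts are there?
p(43, 12 parts) = 5262

Partitions of n into exactly k parts are in bijection with partitions of n − k into at most k parts (subtract 1 from each part). So p(43, exactly 12) = p(31, parts ≤ 12). Computing via the recurrence p(m, j) = p(m, j−1) + p(m−j, j) gives 5262.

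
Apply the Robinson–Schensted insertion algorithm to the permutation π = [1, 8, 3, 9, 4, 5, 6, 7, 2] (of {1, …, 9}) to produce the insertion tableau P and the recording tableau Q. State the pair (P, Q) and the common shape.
P = [1, 2, 4, 5, 6, 7] / [3, 9] / [8];  Q = [1, 2, 4, 6, 7, 8] / [3, 5] / [9];  common shape = (6, 2, 1)

Row-insert the values π_1, π_2, … into P one at a time, bumping the leftmost entry strictly greater than the inserted value down to the next row. The recording tableau Q records, in position (i, j), the step at which that cell was added to P.
  Insert 1 (step 1): P = [1];  Q = [1]
  Insert 8 (step 2): P = [1, 8];  Q = [1, 2]
  Insert 3 (step 3): P = [1, 3] / [8];  Q = [1, 2] / [3]
  Insert 9 (step 4): P = [1, 3, 9] / [8];  Q = [1, 2, 4] / [3]
  Insert 4 (step 5): P = [1, 3, 4] / [8, 9];  Q = [1, 2, 4] / [3, 5]
  Insert 5 (step 6): P = [1, 3, 4, 5] / [8, 9];  Q = [1, 2, 4, 6] / [3, 5]
  Insert 6 (step 7): P = [1, 3, 4, 5, 6] / [8, 9];  Q = [1, 2, 4, 6, 7] / [3, 5]
  Insert 7 (step 8): P = [1, 3, 4, 5, 6, 7] / [8, 9];  Q = [1, 2, 4, 6, 7, 8] / [3, 5]
  Insert 2 (step 9): P = [1, 2, 4, 5, 6, 7] / [3, 9] / [8];  Q = [1, 2, 4, 6, 7, 8] / [3, 5] / [9]
Final shape: (6, 2, 1).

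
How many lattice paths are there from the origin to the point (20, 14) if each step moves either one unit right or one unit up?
Number of paths = 1391975640

A monotone lattice path from (0, 0) to (20, 14) consists of 20 east steps and 14 north steps in some order, so it is determined by which 20 of the 34 steps are east. The count is C(34, 20) = 1391975640.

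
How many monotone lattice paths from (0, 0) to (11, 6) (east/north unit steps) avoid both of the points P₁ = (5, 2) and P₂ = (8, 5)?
Number of paths = 4498

Inclusion–exclusion. Total paths: C(17, 11) = 12376. Through P₁: C(7, 5)·C(10, 6) = 4410. Through P₂: C(13, 8)·C(4, 3) = 5148. Since P₁ is strictly southwest of P₂, a monotone path through both must visit P₁ then P₂; paths through both = C(7, 5)·C(6, 3)·C(4, 3) = 1680. Avoid both = 12376 − 4410 − 5148 + 1680 = 4498.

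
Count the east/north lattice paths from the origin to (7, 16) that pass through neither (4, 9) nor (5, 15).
Number of paths = 127860

Inclusion–exclusion. Total paths: C(23, 7) = 245157. Through P₁: C(13, 4)·C(10, 3) = 85800. Through P₂: C(20, 5)·C(3, 2) = 46512. Since P₁ is strictly southwest of P₂, a monotone path through both must visit P₁ then P₂; paths through both = C(13, 4)·C(7, 1)·C(3, 2) = 15015. Avoid both = 245157 − 85800 − 46512 + 15015 = 127860.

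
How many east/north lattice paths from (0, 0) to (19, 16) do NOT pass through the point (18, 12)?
Number of paths = 3627462825

Total paths from (0, 0) to (19, 16): C(35, 19) = 4059928950. Paths through (18, 12): (paths (0, 0) → (18, 12)) × (paths (18, 12) → (19, 16)) = C(30, 18) · C(5, 1) = 86493225 · 5 = 432466125. Avoidance count = 4059928950 − 432466125 = 3627462825.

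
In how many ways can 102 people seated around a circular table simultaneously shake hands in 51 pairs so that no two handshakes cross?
C_51 = 7684785670514316385230816156

These noncrossing handshakes are counted by the Catalan number C_n = (1/(n + 1)) · C(2n, n). For n = 51: C_51 = (1/52) · C(102, 51) = 399608854866744452032002440112/52 = 7684785670514316385230816156.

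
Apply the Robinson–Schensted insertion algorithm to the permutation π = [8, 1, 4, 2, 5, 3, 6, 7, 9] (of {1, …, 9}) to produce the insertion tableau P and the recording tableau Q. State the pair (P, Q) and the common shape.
P = [1, 2, 3, 6, 7, 9] / [4, 5] / [8];  Q = [1, 3, 5, 7, 8, 9] / [2, 6] / [4];  common shape = (6, 2, 1)

Row-insert the values π_1, π_2, … into P one at a time, bumping the leftmost entry strictly greater than the inserted value down to the next row. The recording tableau Q records, in position (i, j), the step at which that cell was added to P.
  Insert 8 (step 1): P = [8];  Q = [1]
  Insert 1 (step 2): P = [1] / [8];  Q = [1] / [2]
  Insert 4 (step 3): P = [1, 4] / [8];  Q = [1, 3] / [2]
  Insert 2 (step 4): P = [1, 2] / [4] / [8];  Q = [1, 3] / [2] / [4]
  Insert 5 (step 5): P = [1, 2, 5] / [4] / [8];  Q = [1, 3, 5] / [2] / [4]
  Insert 3 (step 6): P = [1, 2, 3] / [4, 5] / [8];  Q = [1, 3, 5] / [2, 6] / [4]
  Insert 6 (step 7): P = [1, 2, 3, 6] / [4, 5] / [8];  Q = [1, 3, 5, 7] / [2, 6] / [4]
  Insert 7 (step 8): P = [1, 2, 3, 6, 7] / [4, 5] / [8];  Q = [1, 3, 5, 7, 8] / [2, 6] / [4]
  Insert 9 (step 9): P = [1, 2, 3, 6, 7, 9] / [4, 5] / [8];  Q = [1, 3, 5, 7, 8, 9] / [2, 6] / [4]
Final shape: (6, 2, 1).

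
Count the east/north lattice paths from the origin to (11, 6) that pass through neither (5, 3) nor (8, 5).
Number of paths = 4764

Inclusion–exclusion. Total paths: C(17, 11) = 12376. Through P₁: C(8, 5)·C(9, 6) = 4704. Through P₂: C(13, 8)·C(4, 3) = 5148. Since P₁ is strictly southwest of P₂, a monotone path through both must visit P₁ then P₂; paths through both = C(8, 5)·C(5, 3)·C(4, 3) = 2240. Avoid both = 12376 − 4704 − 5148 + 2240 = 4764.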